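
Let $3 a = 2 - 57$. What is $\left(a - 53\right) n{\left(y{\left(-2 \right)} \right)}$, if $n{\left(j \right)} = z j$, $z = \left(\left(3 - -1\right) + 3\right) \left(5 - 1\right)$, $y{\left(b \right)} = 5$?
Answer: $- \frac{29960}{3} \approx -9986.7$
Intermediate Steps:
$a = - \frac{55}{3}$ ($a = \frac{2 - 57}{3} = \frac{1}{3} \left(-55\right) = - \frac{55}{3} \approx -18.333$)
$z = 28$ ($z = \left(\left(3 + 1\right) + 3\right) 4 = \left(4 + 3\right) 4 = 7 \cdot 4 = 28$)
$n{\left(j \right)} = 28 j$
$\left(a - 53\right) n{\left(y{\left(-2 \right)} \right)} = \left(- \frac{55}{3} - 53\right) 28 \cdot 5 = \left(- \frac{214}{3}\right) 140 = - \frac{29960}{3}$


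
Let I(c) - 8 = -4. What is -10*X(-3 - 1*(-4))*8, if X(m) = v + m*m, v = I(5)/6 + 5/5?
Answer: -640/3 ≈ -213.33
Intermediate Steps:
I(c) = 4 (I(c) = 8 - 4 = 4)
v = 5/3 (v = 4/6 + 5/5 = 4*(⅙) + 5*(⅕) = ⅔ + 1 = 5/3 ≈ 1.6667)
X(m) = 5/3 + m² (X(m) = 5/3 + m*m = 5/3 + m²)
-10*X(-3 - 1*(-4))*8 = -10*(5/3 + (-3 - 1*(-4))²)*8 = -10*(5/3 + (-3 + 4)²)*8 = -10*(5/3 + 1²)*8 = -10*(5/3 + 1)*8 = -10*8/3*8 = -80/3*8 = -640/3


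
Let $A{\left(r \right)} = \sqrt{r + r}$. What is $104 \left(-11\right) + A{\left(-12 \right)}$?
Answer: $-1144 + 2 i \sqrt{6} \approx -1144.0 + 4.899 i$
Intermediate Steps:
$A{\left(r \right)} = \sqrt{2} \sqrt{r}$ ($A{\left(r \right)} = \sqrt{2 r} = \sqrt{2} \sqrt{r}$)
$104 \left(-11\right) + A{\left(-12 \right)} = 104 \left(-11\right) + \sqrt{2} \sqrt{-12} = -1144 + \sqrt{2} \cdot 2 i \sqrt{3} = -1144 + 2 i \sqrt{6}$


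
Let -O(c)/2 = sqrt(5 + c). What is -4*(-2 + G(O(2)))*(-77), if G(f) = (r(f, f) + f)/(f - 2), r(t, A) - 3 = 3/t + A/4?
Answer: -154/3 - 440*sqrt(7)/3 ≈ -439.38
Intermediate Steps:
r(t, A) = 3 + 3/t + A/4 (r(t, A) = 3 + (3/t + A/4) = 3 + 3/t + A/4)
O(c) = -2*sqrt(5 + c)
G(f) = (3 + 3/f + 5*f/4)/(-2 + f) (G(f) = ((3 + 3/f + f/4) + f)/(f - 2) = (3 + 3/f + 5*f/4)/(-2 + f))
-4*(-2 + G(O(2)))*(-77) = -4*(-2 + (12 + 5*(-2*sqrt(5 + 2))**2 + 12*(-2*sqrt(5 + 2)))/(4*((-2*sqrt(5 + 2)))*(-2 - 2*sqrt(5 + 2))))*(-77) = -4*(-2 + (12 + 5*(-2*sqrt(7))**2 + 12*(-2*sqrt(7)))/(4*((-2*sqrt(7)))*(-2 - 2*sqrt(7))))*(-77) = -4*(-2 + (-sqrt(7)/14)*(12 + 5*28 - 24*sqrt(7))/(4*(-2 - 2*sqrt(7))))*(-77) = -4*(-2 + (-sqrt(7)/14)*(12 + 140 - 24*sqrt(7))/(4*(-2 - 2*sqrt(7))))*(-77) = -4*(-2 + (-sqrt(7)/14)*(152 - 24*sqrt(7))/(4*(-2 - 2*sqrt(7))))*(-77) = -4*(-2 - sqrt(7)*(152 - 24*sqrt(7))/(56*(-2 - 2*sqrt(7))))*(-77) = (8 + sqrt(7)*(152 - 24*sqrt(7))/(14*(-2 - 2*sqrt(7))))*(-77) = -616 - 11*sqrt(7)*(152 - 24*sqrt(7))/(2*(-2 - 2*sqrt(7)))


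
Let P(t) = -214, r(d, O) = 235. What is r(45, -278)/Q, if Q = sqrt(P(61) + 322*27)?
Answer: 47*sqrt(530)/424 ≈ 2.5519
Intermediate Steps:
Q = 4*sqrt(530) (Q = sqrt(-214 + 322*27) = sqrt(-214 + 8694) = sqrt(8480) = 4*sqrt(530) ≈ 92.087)
r(45, -278)/Q = 235/((4*sqrt(530))) = 235*(sqrt(530)/2120) = 47*sqrt(530)/424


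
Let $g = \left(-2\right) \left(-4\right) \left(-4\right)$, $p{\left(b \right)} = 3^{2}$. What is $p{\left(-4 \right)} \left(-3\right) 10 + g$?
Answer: $-302$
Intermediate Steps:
$p{\left(b \right)} = 9$
$g = -32$ ($g = 8 \left(-4\right) = -32$)
$p{\left(-4 \right)} \left(-3\right) 10 + g = 9 \left(-3\right) 10 - 32 = \left(-27\right) 10 - 32 = -270 - 32 = -302$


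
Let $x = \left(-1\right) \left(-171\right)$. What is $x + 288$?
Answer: $459$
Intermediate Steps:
$x = 171$
$x + 288 = 171 + 288 = 459$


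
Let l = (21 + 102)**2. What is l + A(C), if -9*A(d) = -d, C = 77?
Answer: 136238/9 ≈ 15138.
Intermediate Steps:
l = 15129 (l = 123**2 = 15129)
A(d) = d/9 (A(d) = -(-1)*d/9 = d/9)
l + A(C) = 15129 + (1/9)*77 = 15129 + 77/9 = 136238/9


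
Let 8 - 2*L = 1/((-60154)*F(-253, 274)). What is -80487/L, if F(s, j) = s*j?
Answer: -671260869782712/33359964703 ≈ -20122.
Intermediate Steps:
F(s, j) = j*s
L = 33359964703/8339991176 (L = 4 - 1/(2*(-60154)*(274*(-253))) = 4 - (-1)/(120308*(-69322)) = 4 - (-1)*(-1)/(120308*69322) = 4 - 1/2*1/4169995588 = 4 - 1/8339991176 = 33359964703/8339991176 ≈ 4.0000)
-80487/L = -80487/33359964703/8339991176 = -80487*8339991176/33359964703 = -671260869782712/33359964703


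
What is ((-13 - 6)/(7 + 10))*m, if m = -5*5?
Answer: 475/17 ≈ 27.941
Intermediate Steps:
m = -25
((-13 - 6)/(7 + 10))*m = ((-13 - 6)/(7 + 10))*(-25) = -19/17*(-25) = 475/17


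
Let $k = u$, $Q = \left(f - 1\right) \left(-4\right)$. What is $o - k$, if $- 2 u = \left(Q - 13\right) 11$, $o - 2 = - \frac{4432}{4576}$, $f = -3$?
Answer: $\frac{2507}{143} \approx 17.531$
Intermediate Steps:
$o = \frac{295}{286}$ ($o = 2 - \frac{4432}{4576} = 2 - \frac{277}{286} = \frac{295}{286} \approx 1.0315$)
$Q = 16$ ($Q = \left(-3 - 1\right) \left(-4\right) = \left(-4\right) \left(-4\right) = 16$)
$u = - \frac{33}{2}$ ($u = - \frac{\left(16 - 13\right) 11}{2} = - \frac{3 \cdot 11}{2} = \left(- \frac{1}{2}\right) 33 = - \frac{33}{2} \approx -16.5$)
$k = - \frac{33}{2} \approx -16.5$
$o - k = \frac{295}{286} - - \frac{33}{2} = \frac{295}{286} + \frac{33}{2} = \frac{2507}{143}$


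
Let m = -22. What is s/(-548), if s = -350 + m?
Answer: 93/137 ≈ 0.67883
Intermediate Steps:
s = -372 (s = -350 - 22 = -372)
s/(-548) = -372/(-548) = -372*(-1/548) = 93/137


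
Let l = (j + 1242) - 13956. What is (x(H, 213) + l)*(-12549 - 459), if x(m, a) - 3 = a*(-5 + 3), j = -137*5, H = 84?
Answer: 179796576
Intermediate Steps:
j = -685
l = -13399 (l = (-685 + 1242) - 13956 = 557 - 13956 = -13399)
x(m, a) = 3 - 2*a (x(m, a) = 3 + a*(-5 + 3) = 3 + a*(-2) = 3 - 2*a)
(x(H, 213) + l)*(-12549 - 459) = ((3 - 2*213) - 13399)*(-12549 - 459) = ((3 - 426) - 13399)*(-13008) = (-423 - 13399)*(-13008) = -13822*(-13008) = 179796576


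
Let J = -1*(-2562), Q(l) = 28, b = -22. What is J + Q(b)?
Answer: 2590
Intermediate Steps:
J = 2562
J + Q(b) = 2562 + 28 = 2590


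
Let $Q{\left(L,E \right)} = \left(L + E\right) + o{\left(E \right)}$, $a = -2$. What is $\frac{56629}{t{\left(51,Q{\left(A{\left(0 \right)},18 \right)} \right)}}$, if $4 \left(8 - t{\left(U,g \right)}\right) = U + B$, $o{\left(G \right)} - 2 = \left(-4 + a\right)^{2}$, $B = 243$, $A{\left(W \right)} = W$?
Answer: $- \frac{113258}{131} \approx -864.56$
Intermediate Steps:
$o{\left(G \right)} = 38$ ($o{\left(G \right)} = 2 + \left(-4 - 2\right)^{2} = 2 + \left(-6\right)^{2} = 2 + 36 = 38$)
$Q{\left(L,E \right)} = 38 + E + L$ ($Q{\left(L,E \right)} = \left(L + E\right) + 38 = \left(E + L\right) + 38 = 38 + E + L$)
$t{\left(U,g \right)} = - \frac{211}{4} - \frac{U}{4}$ ($t{\left(U,g \right)} = 8 - \frac{U + 243}{4} = 8 - \frac{243 + U}{4} = 8 - \left(\frac{243}{4} + \frac{U}{4}\right) = - \frac{211}{4} - \frac{U}{4}$)
$\frac{56629}{t{\left(51,Q{\left(A{\left(0 \right)},18 \right)} \right)}} = \frac{56629}{- \frac{211}{4} - \frac{51}{4}} = \frac{56629}{- \frac{131}{2}} = 56629 \left(- \frac{2}{131}\right) = - \frac{113258}{131}$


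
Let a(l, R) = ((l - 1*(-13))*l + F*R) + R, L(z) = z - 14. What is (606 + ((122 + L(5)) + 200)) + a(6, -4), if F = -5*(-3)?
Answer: 969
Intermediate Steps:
L(z) = -14 + z
F = 15
a(l, R) = 16*R + l*(13 + l) (a(l, R) = ((l - 1*(-13))*l + 15*R) + R = ((l + 13)*l + 15*R) + R = ((13 + l)*l + 15*R) + R = (l*(13 + l) + 15*R) + R = (15*R + l*(13 + l)) + R = 16*R + l*(13 + l))
(606 + ((122 + L(5)) + 200)) + a(6, -4) = (606 + ((122 + (-14 + 5)) + 200)) + (6² + 13*6 + 16*(-4)) = (606 + ((122 - 9) + 200)) + (36 + 78 - 64) = (606 + (113 + 200)) + 50 = (606 + 313) + 50 = 919 + 50 = 969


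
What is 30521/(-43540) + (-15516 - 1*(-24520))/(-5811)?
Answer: -569391691/253010940 ≈ -2.2505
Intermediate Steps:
30521/(-43540) + (-15516 - 1*(-24520))/(-5811) = 30521*(-1/43540) + (-15516 + 24520)*(-1/5811) = -30521/43540 + 9004*(-1/5811) = -30521/43540 - 9004/5811 = -569391691/253010940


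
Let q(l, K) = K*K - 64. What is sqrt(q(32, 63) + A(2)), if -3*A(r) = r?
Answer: sqrt(35139)/3 ≈ 62.485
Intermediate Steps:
A(r) = -r/3
q(l, K) = -64 + K**2 (q(l, K) = K**2 - 64 = -64 + K**2)
sqrt(q(32, 63) + A(2)) = sqrt((-64 + 63**2) - 1/3*2) = sqrt((-64 + 3969) - 2/3) = sqrt(3905 - 2/3) = sqrt(11713/3) = sqrt(35139)/3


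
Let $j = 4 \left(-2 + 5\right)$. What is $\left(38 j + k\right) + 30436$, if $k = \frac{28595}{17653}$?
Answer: $\frac{545365071}{17653} \approx 30894.0$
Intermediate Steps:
$j = 12$ ($j = 4 \cdot 3 = 12$)
$k = \frac{28595}{17653}$ ($k = 28595 \cdot \frac{1}{17653} = \frac{28595}{17653} \approx 1.6198$)
$\left(38 j + k\right) + 30436 = \left(38 \cdot 12 + \frac{28595}{17653}\right) + 30436 = \left(456 + \frac{28595}{17653}\right) + 30436 = \frac{8078363}{17653} + 30436 = \frac{545365071}{17653}$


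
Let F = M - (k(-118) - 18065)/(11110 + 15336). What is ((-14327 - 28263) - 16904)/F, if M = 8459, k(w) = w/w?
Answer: -786689162/111862389 ≈ -7.0327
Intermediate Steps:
k(w) = 1
F = 111862389/13223 (F = 8459 - (1 - 18065)/(11110 + 15336) = 8459 - (-18064)/26446 = 8459 - 1*(-9032/13223) = 8459 + 9032/13223 = 111862389/13223 ≈ 8459.7)
((-14327 - 28263) - 16904)/F = ((-14327 - 28263) - 16904)/(111862389/13223) = (-42590 - 16904)*(13223/111862389) = -59494*13223/111862389 = -786689162/111862389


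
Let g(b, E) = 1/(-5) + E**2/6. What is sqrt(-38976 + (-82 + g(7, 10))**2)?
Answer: I*sqrt(7803311)/15 ≈ 186.23*I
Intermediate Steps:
g(b, E) = -1/5 + E**2/6 (g(b, E) = 1*(-1/5) + E**2*(1/6) = -1/5 + E**2/6)
sqrt(-38976 + (-82 + g(7, 10))**2) = sqrt(-38976 + (-82 + (-1/5 + (1/6)*10**2))**2) = sqrt(-38976 + (-82 + (-1/5 + (1/6)*100))**2) = sqrt(-38976 + (-82 + (-1/5 + 50/3))**2) = sqrt(-38976 + (-82 + 247/15)**2) = sqrt(-38976 + (-983/15)**2) = sqrt(-38976 + 966289/225) = sqrt(-7803311/225) = I*sqrt(7803311)/15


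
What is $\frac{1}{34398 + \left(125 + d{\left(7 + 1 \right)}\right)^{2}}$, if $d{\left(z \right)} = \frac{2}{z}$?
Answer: $\frac{16}{801369} \approx 1.9966 \cdot 10^{-5}$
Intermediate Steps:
$\frac{1}{34398 + \left(125 + d{\left(7 + 1 \right)}\right)^{2}} = \frac{1}{34398 + \left(125 + \frac{2}{7 + 1}\right)^{2}} = \frac{1}{34398 + \left(125 + \frac{2}{8}\right)^{2}} = \frac{1}{34398 + \left(125 + 2 \cdot \frac{1}{8}\right)^{2}} = \frac{1}{34398 + \left(125 + \frac{1}{4}\right)^{2}} = \frac{1}{34398 + \left(\frac{501}{4}\right)^{2}} = \frac{1}{34398 + \frac{251001}{16}} = \frac{1}{\frac{801369}{16}} = \frac{16}{801369}$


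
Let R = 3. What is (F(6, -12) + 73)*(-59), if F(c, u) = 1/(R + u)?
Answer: -38704/9 ≈ -4300.4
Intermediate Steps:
F(c, u) = 1/(3 + u)
(F(6, -12) + 73)*(-59) = (1/(3 - 12) + 73)*(-59) = (1/(-9) + 73)*(-59) = (-1/9 + 73)*(-59) = (656/9)*(-59) = -38704/9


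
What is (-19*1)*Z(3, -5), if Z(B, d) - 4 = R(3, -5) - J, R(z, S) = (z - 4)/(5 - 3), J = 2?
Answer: -57/2 ≈ -28.500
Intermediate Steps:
R(z, S) = -2 + z/2 (R(z, S) = (-4 + z)/2 = (-4 + z)*(1/2) = -2 + z/2)
Z(B, d) = 3/2 (Z(B, d) = 4 + ((-2 + (1/2)*3) - 1*2) = 4 + ((-2 + 3/2) - 2) = 4 + (-1/2 - 2) = 4 - 5/2 = 3/2)
(-19*1)*Z(3, -5) = -19*1*(3/2) = -19*3/2 = -57/2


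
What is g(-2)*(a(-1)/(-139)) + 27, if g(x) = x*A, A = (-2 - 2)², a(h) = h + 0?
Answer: 3721/139 ≈ 26.770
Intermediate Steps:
a(h) = h
A = 16 (A = (-4)² = 16)
g(x) = 16*x (g(x) = x*16 = 16*x)
g(-2)*(a(-1)/(-139)) + 27 = (16*(-2))*(-1/(-139)) + 27 = -(-32)*(-1)/139 + 27 = -32*1/139 + 27 = -32/139 + 27 = 3721/139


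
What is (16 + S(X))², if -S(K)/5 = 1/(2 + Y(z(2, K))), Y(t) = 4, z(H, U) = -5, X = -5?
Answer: 8281/36 ≈ 230.03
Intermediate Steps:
S(K) = -⅚ (S(K) = -5/(2 + 4) = -5/6 = -5*⅙ = -⅚)
(16 + S(X))² = (16 - ⅚)² = (91/6)² = 8281/36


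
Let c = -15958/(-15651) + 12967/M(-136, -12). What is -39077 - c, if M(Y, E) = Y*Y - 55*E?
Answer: -11716205734777/299810556 ≈ -39079.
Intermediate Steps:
M(Y, E) = Y² - 55*E
c = 508637965/299810556 (c = -15958/(-15651) + 12967/((-136)² - 55*(-12)) = -15958*(-1/15651) + 12967/(18496 + 660) = 15958/15651 + 12967/19156 = 508637965/299810556 ≈ 1.6965)
-39077 - c = -39077 - 1*508637965/299810556 = -39077 - 508637965/299810556 = -11716205734777/299810556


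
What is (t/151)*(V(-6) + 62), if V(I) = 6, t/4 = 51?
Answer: 13872/151 ≈ 91.868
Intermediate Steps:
t = 204 (t = 4*51 = 204)
(t/151)*(V(-6) + 62) = (204/151)*(6 + 62) = (204*(1/151))*68 = (204/151)*68 = 13872/151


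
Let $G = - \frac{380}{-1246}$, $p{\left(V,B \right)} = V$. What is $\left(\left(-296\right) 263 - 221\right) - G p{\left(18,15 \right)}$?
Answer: $- \frac{48640407}{623} \approx -78075.0$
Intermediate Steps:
$G = \frac{190}{623}$ ($G = \left(-380\right) \left(- \frac{1}{1246}\right) = \frac{190}{623} \approx 0.30498$)
$\left(\left(-296\right) 263 - 221\right) - G p{\left(18,15 \right)} = \left(\left(-296\right) 263 - 221\right) - \frac{190}{623} \cdot 18 = \left(-77848 - 221\right) - \frac{3420}{623} = -78069 - \frac{3420}{623} = - \frac{48640407}{623}$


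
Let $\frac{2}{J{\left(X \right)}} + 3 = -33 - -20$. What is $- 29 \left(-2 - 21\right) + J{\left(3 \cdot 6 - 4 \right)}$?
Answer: $\frac{5335}{8} \approx 666.88$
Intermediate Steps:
$J{\left(X \right)} = - \frac{1}{8}$ ($J{\left(X \right)} = \frac{2}{-3 - 13} = \frac{2}{-16} = 2 \left(- \frac{1}{16}\right) = - \frac{1}{8}$)
$- 29 \left(-2 - 21\right) + J{\left(3 \cdot 6 - 4 \right)} = - 29 \left(-2 - 21\right) - \frac{1}{8} = \left(-29\right) \left(-23\right) - \frac{1}{8} = 667 - \frac{1}{8} = \frac{5335}{8}$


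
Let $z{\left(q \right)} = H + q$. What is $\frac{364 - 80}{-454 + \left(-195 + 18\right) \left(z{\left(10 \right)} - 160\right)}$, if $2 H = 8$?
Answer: $\frac{71}{6347} \approx 0.011186$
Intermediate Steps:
$H = 4$ ($H = \frac{1}{2} \cdot 8 = 4$)
$z{\left(q \right)} = 4 + q$
$\frac{364 - 80}{-454 + \left(-195 + 18\right) \left(z{\left(10 \right)} - 160\right)} = \frac{364 - 80}{-454 + \left(-195 + 18\right) \left(\left(4 + 10\right) - 160\right)} = \frac{284}{-454 - 177 \left(14 - 160\right)} = \frac{284}{-454 - -25842} = \frac{284}{-454 + 25842} = \frac{284}{25388} = 284 \cdot \frac{1}{25388} = \frac{71}{6347}$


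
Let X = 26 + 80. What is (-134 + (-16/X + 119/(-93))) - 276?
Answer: -2027941/4929 ≈ -411.43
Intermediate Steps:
X = 106
(-134 + (-16/X + 119/(-93))) - 276 = (-134 + (-16/106 + 119/(-93))) - 276 = (-134 + (-16*1/106 + 119*(-1/93))) - 276 = (-134 + (-8/53 - 119/93)) - 276 = (-134 - 7051/4929) - 276 = -667537/4929 - 276 = -2027941/4929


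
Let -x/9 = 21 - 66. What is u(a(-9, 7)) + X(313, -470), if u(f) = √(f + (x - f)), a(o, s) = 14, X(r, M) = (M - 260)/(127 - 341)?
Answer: 365/107 + 9*√5 ≈ 23.536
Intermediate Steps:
x = 405 (x = -9*(21 - 66) = -9*(-45) = 405)
X(r, M) = 130/107 - M/214 (X(r, M) = (-260 + M)/(-214) = (-260 + M)*(-1/214) = 130/107 - M/214)
u(f) = 9*√5 (u(f) = √(f + (405 - f)) = √405 = 9*√5)
u(a(-9, 7)) + X(313, -470) = 9*√5 + (130/107 - 1/214*(-470)) = 9*√5 + (130/107 + 235/107) = 9*√5 + 365/107 = 365/107 + 9*√5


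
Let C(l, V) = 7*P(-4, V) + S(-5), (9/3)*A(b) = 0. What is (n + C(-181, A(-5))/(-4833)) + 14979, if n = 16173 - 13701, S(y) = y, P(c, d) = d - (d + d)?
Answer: 84340688/4833 ≈ 17451.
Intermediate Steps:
A(b) = 0 (A(b) = (1/3)*0 = 0)
P(c, d) = -d (P(c, d) = d - 2*d = -d)
C(l, V) = -5 - 7*V (C(l, V) = 7*(-V) - 5 = -7*V - 5 = -5 - 7*V)
n = 2472
(n + C(-181, A(-5))/(-4833)) + 14979 = (2472 + (-5 - 7*0)/(-4833)) + 14979 = (2472 + (-5 + 0)*(-1/4833)) + 14979 = (2472 - 5*(-1/4833)) + 14979 = (2472 + 5/4833) + 14979 = 11947181/4833 + 14979 = 84340688/4833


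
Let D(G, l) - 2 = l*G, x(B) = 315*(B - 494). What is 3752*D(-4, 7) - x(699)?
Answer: -162127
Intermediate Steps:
x(B) = -155610 + 315*B (x(B) = 315*(-494 + B) = -155610 + 315*B)
D(G, l) = 2 + G*l (D(G, l) = 2 + l*G = 2 + G*l)
3752*D(-4, 7) - x(699) = 3752*(2 - 4*7) - (-155610 + 315*699) = 3752*(2 - 28) - (-155610 + 220185) = 3752*(-26) - 1*64575 = -97552 - 64575 = -162127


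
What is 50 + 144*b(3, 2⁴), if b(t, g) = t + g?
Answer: 2786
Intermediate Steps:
b(t, g) = g + t
50 + 144*b(3, 2⁴) = 50 + 144*(2⁴ + 3) = 50 + 144*(16 + 3) = 50 + 144*19 = 50 + 2736 = 2786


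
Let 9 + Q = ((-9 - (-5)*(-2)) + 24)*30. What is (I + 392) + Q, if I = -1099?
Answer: -566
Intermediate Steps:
Q = 141 (Q = -9 + ((-9 - (-5)*(-2)) + 24)*30 = -9 + ((-9 - 1*10) + 24)*30 = -9 + ((-9 - 10) + 24)*30 = -9 + (-19 + 24)*30 = -9 + 5*30 = -9 + 150 = 141)
(I + 392) + Q = (-1099 + 392) + 141 = -707 + 141 = -566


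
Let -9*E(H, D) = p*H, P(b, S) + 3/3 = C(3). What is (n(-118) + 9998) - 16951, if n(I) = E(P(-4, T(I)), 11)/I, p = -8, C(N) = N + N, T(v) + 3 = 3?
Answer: -3692063/531 ≈ -6953.0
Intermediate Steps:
T(v) = 0 (T(v) = -3 + 3 = 0)
C(N) = 2*N
P(b, S) = 5 (P(b, S) = -1 + 2*3 = -1 + 6 = 5)
E(H, D) = 8*H/9 (E(H, D) = -(-8)*H/9 = 8*H/9)
n(I) = 40/(9*I) (n(I) = ((8/9)*5)/I = 40/(9*I))
(n(-118) + 9998) - 16951 = ((40/9)/(-118) + 9998) - 16951 = ((40/9)*(-1/118) + 9998) - 16951 = (-20/531 + 9998) - 16951 = 5308918/531 - 16951 = -3692063/531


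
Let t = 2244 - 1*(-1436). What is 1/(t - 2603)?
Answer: 1/1077 ≈ 0.00092851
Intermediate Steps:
t = 3680 (t = 2244 + 1436 = 3680)
1/(t - 2603) = 1/(3680 - 2603) = 1/1077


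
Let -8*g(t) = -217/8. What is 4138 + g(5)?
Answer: 265049/64 ≈ 4141.4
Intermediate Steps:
g(t) = 217/64 (g(t) = -(-217)/(8*8) = -1/8*(-217/8) = 217/64)
4138 + g(5) = 4138 + 217/64 = 265049/64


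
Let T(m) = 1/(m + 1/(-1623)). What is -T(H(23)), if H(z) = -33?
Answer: 1623/53560 ≈ 0.030302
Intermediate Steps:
T(m) = 1/(-1/1623 + m) (T(m) = 1/(m - 1/1623) = 1/(-1/1623 + m))
-T(H(23)) = -1623/(-1 + 1623*(-33)) = -1623/(-1 - 53559) = -1623/(-53560) = -1623*(-1)/53560 = -1*(-1623/53560) = 1623/53560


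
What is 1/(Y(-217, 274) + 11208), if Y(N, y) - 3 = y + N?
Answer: 1/11268 ≈ 8.8747e-5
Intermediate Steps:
Y(N, y) = 3 + N + y (Y(N, y) = 3 + (y + N) = 3 + (N + y) = 3 + N + y)
1/(Y(-217, 274) + 11208) = 1/((3 - 217 + 274) + 11208) = 1/(60 + 11208) = 1/11268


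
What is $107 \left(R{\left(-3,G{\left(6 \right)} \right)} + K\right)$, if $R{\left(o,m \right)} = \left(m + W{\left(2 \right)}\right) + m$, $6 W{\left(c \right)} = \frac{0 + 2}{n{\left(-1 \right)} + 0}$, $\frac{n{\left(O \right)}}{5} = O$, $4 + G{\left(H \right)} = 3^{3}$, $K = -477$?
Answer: $- \frac{691862}{15} \approx -46124.0$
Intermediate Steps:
$G{\left(H \right)} = 23$ ($G{\left(H \right)} = -4 + 3^{3} = -4 + 27 = 23$)
$n{\left(O \right)} = 5 O$
$W{\left(c \right)} = - \frac{1}{15}$ ($W{\left(c \right)} = \frac{\left(0 + 2\right) \frac{1}{5 \left(-1\right) + 0}}{6} = \frac{2 \frac{1}{-5 + 0}}{6} = \frac{2 \frac{1}{-5}}{6} = \frac{2 \left(- \frac{1}{5}\right)}{6} = \frac{1}{6} \left(- \frac{2}{5}\right) = - \frac{1}{15}$)
$R{\left(o,m \right)} = - \frac{1}{15} + 2 m$ ($R{\left(o,m \right)} = \left(m - \frac{1}{15}\right) + m = \left(- \frac{1}{15} + m\right) + m = - \frac{1}{15} + 2 m$)
$107 \left(R{\left(-3,G{\left(6 \right)} \right)} + K\right) = 107 \left(\left(- \frac{1}{15} + 2 \cdot 23\right) - 477\right) = 107 \left(\left(- \frac{1}{15} + 46\right) - 477\right) = 107 \left(\frac{689}{15} - 477\right) = 107 \left(- \frac{6466}{15}\right) = - \frac{691862}{15}$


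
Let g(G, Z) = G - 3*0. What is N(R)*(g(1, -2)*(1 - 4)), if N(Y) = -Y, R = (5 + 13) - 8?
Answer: 30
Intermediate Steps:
g(G, Z) = G (g(G, Z) = G + 0 = G)
R = 10 (R = 18 - 8 = 10)
N(R)*(g(1, -2)*(1 - 4)) = (-1*10)*(1*(1 - 4)) = -10*(-3) = 30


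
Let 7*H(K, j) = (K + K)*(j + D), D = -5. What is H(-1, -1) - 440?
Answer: -3068/7 ≈ -438.29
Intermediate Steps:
H(K, j) = 2*K*(-5 + j)/7 (H(K, j) = ((K + K)*(j - 5))/7 = ((2*K)*(-5 + j))/7 = (2*K*(-5 + j))/7 = 2*K*(-5 + j)/7)
H(-1, -1) - 440 = (2/7)*(-1)*(-5 - 1) - 440 = (2/7)*(-1)*(-6) - 440 = 12/7 - 440 = -3068/7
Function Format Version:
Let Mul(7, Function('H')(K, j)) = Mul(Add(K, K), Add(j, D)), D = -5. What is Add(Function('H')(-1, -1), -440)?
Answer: Rational(-3068, 7) ≈ -438.29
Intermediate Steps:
Function('H')(K, j) = Mul(Rational(2, 7), K, Add(-5, j)) (Function('H')(K, j) = Mul(Rational(1, 7), Mul(Add(K, K), Add(j, -5))) = Mul(Rational(1, 7), Mul(Mul(2, K), Add(-5, j))) = Mul(Rational(1, 7), Mul(2, K, Add(-5, j))) = Mul(Rational(2, 7), K, Add(-5, j)))
Add(Function('H')(-1, -1), -440) = Add(Mul(Rational(2, 7), -1, Add(-5, -1)), -440) = Add(Mul(Rational(2, 7), -1, -6), -440) = Add(Rational(12, 7), -440) = Rational(-3068, 7)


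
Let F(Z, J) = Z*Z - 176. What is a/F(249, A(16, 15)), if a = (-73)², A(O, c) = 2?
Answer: 5329/61825 ≈ 0.086195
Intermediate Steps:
F(Z, J) = -176 + Z² (F(Z, J) = Z² - 176 = -176 + Z²)
a = 5329
a/F(249, A(16, 15)) = 5329/(-176 + 249²) = 5329/(-176 + 62001) = 5329/61825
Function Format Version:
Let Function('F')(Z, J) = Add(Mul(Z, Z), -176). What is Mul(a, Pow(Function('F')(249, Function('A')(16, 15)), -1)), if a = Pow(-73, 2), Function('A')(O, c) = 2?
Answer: Rational(5329, 61825) ≈ 0.086195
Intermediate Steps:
Function('F')(Z, J) = Add(-176, Pow(Z, 2)) (Function('F')(Z, J) = Add(Pow(Z, 2), -176) = Add(-176, Pow(Z, 2)))
a = 5329
Mul(a, Pow(Function('F')(249, Function('A')(16, 15)), -1)) = Mul(5329, Pow(Add(-176, Pow(249, 2)), -1)) = Mul(5329, Pow(Add(-176, 62001), -1)) = Mul(5329, Pow(61825, -1)) = Mul(5329, Rational(1, 61825)) = Rational(5329, 61825)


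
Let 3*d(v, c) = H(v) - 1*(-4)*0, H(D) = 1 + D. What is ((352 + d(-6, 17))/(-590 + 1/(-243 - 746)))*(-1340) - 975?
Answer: -313921415/1750533 ≈ -179.33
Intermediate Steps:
d(v, c) = 1/3 + v/3 (d(v, c) = ((1 + v) - 1*(-4)*0)/3 = ((1 + v) + 4*0)/3 = ((1 + v) + 0)/3 = (1 + v)/3 = 1/3 + v/3)
((352 + d(-6, 17))/(-590 + 1/(-243 - 746)))*(-1340) - 975 = ((352 + (1/3 + (1/3)*(-6)))/(-590 + 1/(-243 - 746)))*(-1340) - 975 = ((352 + (1/3 - 2))/(-590 + 1/(-989)))*(-1340) - 975 = ((352 - 5/3)/(-590 - 1/989))*(-1340) - 975 = (1051/(3*(-583511/989)))*(-1340) - 975 = ((1051/3)*(-989/583511))*(-1340) - 975 = -1039439/1750533*(-1340) - 975 = 1392848260/1750533 - 975 = -313921415/1750533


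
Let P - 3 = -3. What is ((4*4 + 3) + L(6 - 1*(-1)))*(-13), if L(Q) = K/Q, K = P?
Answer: -247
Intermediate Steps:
P = 0 (P = 3 - 3 = 0)
K = 0
L(Q) = 0 (L(Q) = 0/Q = 0)
((4*4 + 3) + L(6 - 1*(-1)))*(-13) = ((4*4 + 3) + 0)*(-13) = ((16 + 3) + 0)*(-13) = (19 + 0)*(-13) = 19*(-13) = -247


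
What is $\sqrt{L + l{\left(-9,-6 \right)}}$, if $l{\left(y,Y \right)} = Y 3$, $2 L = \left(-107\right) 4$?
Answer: $2 i \sqrt{58} \approx 15.232 i$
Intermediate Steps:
$L = -214$ ($L = \frac{\left(-107\right) 4}{2} = \frac{1}{2} \left(-428\right) = -214$)
$l{\left(y,Y \right)} = 3 Y$
$\sqrt{L + l{\left(-9,-6 \right)}} = \sqrt{-214 + 3 \left(-6\right)} = \sqrt{-214 - 18} = \sqrt{-232} = 2 i \sqrt{58}$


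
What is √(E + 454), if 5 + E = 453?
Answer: √902 ≈ 30.033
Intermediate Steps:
E = 448 (E = -5 + 453 = 448)
√(E + 454) = √(448 + 454) = √902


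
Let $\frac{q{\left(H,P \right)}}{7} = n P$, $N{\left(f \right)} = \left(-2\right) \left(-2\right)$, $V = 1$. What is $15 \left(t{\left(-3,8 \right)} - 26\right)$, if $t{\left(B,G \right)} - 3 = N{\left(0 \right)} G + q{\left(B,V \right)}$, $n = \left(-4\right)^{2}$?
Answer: $1815$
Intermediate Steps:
$N{\left(f \right)} = 4$
$n = 16$
$q{\left(H,P \right)} = 112 P$ ($q{\left(H,P \right)} = 7 \cdot 16 P = 112 P$)
$t{\left(B,G \right)} = 115 + 4 G$ ($t{\left(B,G \right)} = 3 + \left(4 G + 112 \cdot 1\right) = 3 + \left(4 G + 112\right) = 3 + \left(112 + 4 G\right) = 115 + 4 G$)
$15 \left(t{\left(-3,8 \right)} - 26\right) = 15 \left(\left(115 + 4 \cdot 8\right) - 26\right) = 15 \left(\left(115 + 32\right) - 26\right) = 15 \left(147 - 26\right) = 15 \cdot 121 = 1815$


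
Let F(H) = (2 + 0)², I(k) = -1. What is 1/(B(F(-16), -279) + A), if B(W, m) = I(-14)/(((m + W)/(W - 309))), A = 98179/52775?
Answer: 580525/436114 ≈ 1.3311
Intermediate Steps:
A = 98179/52775 (A = 98179*(1/52775) = 98179/52775 ≈ 1.8603)
F(H) = 4 (F(H) = 2² = 4)
B(W, m) = -(-309 + W)/(W + m) (B(W, m) = -1/((m + W)/(W - 309)) = -1/((W + m)/(-309 + W)) = -(-309 + W)/(W + m))
1/(B(F(-16), -279) + A) = 1/((309 - 1*4)/(4 - 279) + 98179/52775) = 1/((309 - 4)/(-275) + 98179/52775) = 1/(-1/275*305 + 98179/52775) = 1/(-61/55 + 98179/52775) = 1/(436114/580525) = 580525/436114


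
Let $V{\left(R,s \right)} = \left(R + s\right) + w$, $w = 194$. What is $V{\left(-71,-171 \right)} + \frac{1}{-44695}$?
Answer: $- \frac{2145361}{44695} \approx -48.0$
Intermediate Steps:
$V{\left(R,s \right)} = 194 + R + s$ ($V{\left(R,s \right)} = \left(R + s\right) + 194 = 194 + R + s$)
$V{\left(-71,-171 \right)} + \frac{1}{-44695} = \left(194 - 71 - 171\right) + \frac{1}{-44695} = -48 - \frac{1}{44695} = - \frac{2145361}{44695}$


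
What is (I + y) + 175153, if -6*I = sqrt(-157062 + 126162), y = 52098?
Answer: 227251 - 5*I*sqrt(309)/3 ≈ 2.2725e+5 - 29.297*I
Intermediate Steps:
I = -5*I*sqrt(309)/3 (I = -sqrt(-157062 + 126162)/6 = -5*I*sqrt(309)/3 ≈ -29.297*I)
(I + y) + 175153 = (-5*I*sqrt(309)/3 + 52098) + 175153 = (52098 - 5*I*sqrt(309)/3) + 175153 = 227251 - 5*I*sqrt(309)/3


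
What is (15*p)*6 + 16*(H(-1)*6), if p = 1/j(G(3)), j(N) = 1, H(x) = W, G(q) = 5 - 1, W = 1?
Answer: 186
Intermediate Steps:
G(q) = 4
H(x) = 1
p = 1 (p = 1/1 = 1)
(15*p)*6 + 16*(H(-1)*6) = (15*1)*6 + 16*(1*6) = 15*6 + 16*6 = 90 + 96 = 186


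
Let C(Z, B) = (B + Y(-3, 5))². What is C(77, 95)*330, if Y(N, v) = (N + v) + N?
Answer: 2915880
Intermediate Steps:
Y(N, v) = v + 2*N
C(Z, B) = (-1 + B)² (C(Z, B) = (B + (5 + 2*(-3)))² = (B + (5 - 6))² = (B - 1)² = (-1 + B)²)
C(77, 95)*330 = (-1 + 95)²*330 = 94²*330 = 8836*330 = 2915880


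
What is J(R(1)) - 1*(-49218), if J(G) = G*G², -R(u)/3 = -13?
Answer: 108537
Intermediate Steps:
R(u) = 39 (R(u) = -3*(-13) = 39)
J(G) = G³
J(R(1)) - 1*(-49218) = 39³ - 1*(-49218) = 59319 + 49218 = 108537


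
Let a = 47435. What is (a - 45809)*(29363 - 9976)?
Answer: 31523262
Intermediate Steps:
(a - 45809)*(29363 - 9976) = (47435 - 45809)*(29363 - 9976) = 1626*19387 = 31523262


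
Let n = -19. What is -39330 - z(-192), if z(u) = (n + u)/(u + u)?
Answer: -15102931/384 ≈ -39331.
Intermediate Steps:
z(u) = (-19 + u)/(2*u) (z(u) = (-19 + u)/(u + u) = (-19 + u)/((2*u)) = (-19 + u)*(1/(2*u)) = (-19 + u)/(2*u))
-39330 - z(-192) = -39330 - (-19 - 192)/(2*(-192)) = -39330 - (-1)*(-211)/(2*192) = -39330 - 1*211/384 = -39330 - 211/384 = -15102931/384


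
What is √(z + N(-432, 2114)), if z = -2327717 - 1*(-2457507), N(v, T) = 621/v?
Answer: √2076617/4 ≈ 360.26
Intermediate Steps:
z = 129790 (z = -2327717 + 2457507 = 129790)
√(z + N(-432, 2114)) = √(129790 + 621/(-432)) = √(129790 + 621*(-1/432)) = √(129790 - 23/16) = √(2076617/16) = √2076617/4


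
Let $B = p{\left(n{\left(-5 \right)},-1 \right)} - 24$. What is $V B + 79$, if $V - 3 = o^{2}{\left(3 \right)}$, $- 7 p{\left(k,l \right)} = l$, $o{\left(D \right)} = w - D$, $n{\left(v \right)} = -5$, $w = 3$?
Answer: $\frac{52}{7} \approx 7.4286$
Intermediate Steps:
$o{\left(D \right)} = 3 - D$
$p{\left(k,l \right)} = - \frac{l}{7}$
$V = 3$ ($V = 3 + \left(3 - 3\right)^{2} = 3 + 0^{2} = 3 + 0 = 3$)
$B = - \frac{167}{7}$ ($B = \left(- \frac{1}{7}\right) \left(-1\right) - 24 = \frac{1}{7} - 24 = - \frac{167}{7} \approx -23.857$)
$V B + 79 = 3 \left(- \frac{167}{7}\right) + 79 = - \frac{501}{7} + 79 = \frac{52}{7}$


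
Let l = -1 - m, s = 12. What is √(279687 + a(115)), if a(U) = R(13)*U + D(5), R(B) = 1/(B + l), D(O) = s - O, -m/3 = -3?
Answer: 37*√1839/3 ≈ 528.90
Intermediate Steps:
m = 9 (m = -3*(-3) = 9)
l = -10 (l = -1 - 1*9 = -1 - 9 = -10)
D(O) = 12 - O
R(B) = 1/(-10 + B) (R(B) = 1/(B - 10) = 1/(-10 + B))
a(U) = 7 + U/3 (a(U) = U/(-10 + 13) + (12 - 1*5) = U/3 + (12 - 5) = U/3 + 7 = 7 + U/3)
√(279687 + a(115)) = √(279687 + (7 + (⅓)*115)) = √(279687 + (7 + 115/3)) = √(279687 + 136/3) = √(839197/3) = 37*√1839/3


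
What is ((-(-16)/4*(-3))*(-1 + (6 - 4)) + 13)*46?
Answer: 46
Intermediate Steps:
((-(-16)/4*(-3))*(-1 + (6 - 4)) + 13)*46 = ((-(-16)/4*(-3))*(-1 + 2) + 13)*46 = ((-4*(-1)*(-3))*1 + 13)*46 = ((4*(-3))*1 + 13)*46 = (-12*1 + 13)*46 = (-12 + 13)*46 = 1*46 = 46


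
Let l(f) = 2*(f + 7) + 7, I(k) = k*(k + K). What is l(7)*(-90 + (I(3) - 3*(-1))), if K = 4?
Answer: -2310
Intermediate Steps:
I(k) = k*(4 + k) (I(k) = k*(k + 4) = k*(4 + k))
l(f) = 21 + 2*f (l(f) = 2*(7 + f) + 7 = (14 + 2*f) + 7 = 21 + 2*f)
l(7)*(-90 + (I(3) - 3*(-1))) = (21 + 2*7)*(-90 + (3*(4 + 3) - 3*(-1))) = (21 + 14)*(-90 + (3*7 + 3)) = 35*(-90 + (21 + 3)) = 35*(-90 + 24) = 35*(-66) = -2310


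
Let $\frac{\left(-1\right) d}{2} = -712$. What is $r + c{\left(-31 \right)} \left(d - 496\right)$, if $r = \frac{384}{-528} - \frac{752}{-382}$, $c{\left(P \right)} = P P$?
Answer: $\frac{1873691216}{2101} \approx 8.9181 \cdot 10^{5}$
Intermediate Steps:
$d = 1424$ ($d = \left(-2\right) \left(-712\right) = 1424$)
$c{\left(P \right)} = P^{2}$
$r = \frac{2608}{2101}$ ($r = 384 \left(- \frac{1}{528}\right) - - \frac{376}{191} = - \frac{8}{11} + \frac{376}{191} = \frac{2608}{2101} \approx 1.2413$)
$r + c{\left(-31 \right)} \left(d - 496\right) = \frac{2608}{2101} + \left(-31\right)^{2} \left(1424 - 496\right) = \frac{2608}{2101} + 961 \left(1424 - 496\right) = \frac{2608}{2101} + 961 \cdot 928 = \frac{2608}{2101} + 891808 = \frac{1873691216}{2101}$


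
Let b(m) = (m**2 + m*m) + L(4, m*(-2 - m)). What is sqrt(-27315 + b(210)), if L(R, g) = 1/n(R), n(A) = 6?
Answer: sqrt(2191866)/6 ≈ 246.75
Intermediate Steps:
L(R, g) = 1/6
b(m) = 1/6 + 2*m**2 (b(m) = (m**2 + m*m) + 1/6 = (m**2 + m**2) + 1/6 = 2*m**2 + 1/6 = 1/6 + 2*m**2)
sqrt(-27315 + b(210)) = sqrt(-27315 + (1/6 + 2*210**2)) = sqrt(-27315 + (1/6 + 2*44100)) = sqrt(-27315 + (1/6 + 88200)) = sqrt(-27315 + 529201/6) = sqrt(365311/6) = sqrt(2191866)/6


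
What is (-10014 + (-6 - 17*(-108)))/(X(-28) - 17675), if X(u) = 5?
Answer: 44/95 ≈ 0.46316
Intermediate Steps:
(-10014 + (-6 - 17*(-108)))/(X(-28) - 17675) = (-10014 + (-6 - 17*(-108)))/(5 - 17675) = (-10014 + (-6 + 1836))/(-17670) = (-10014 + 1830)*(-1/17670) = -8184*(-1/17670) = 44/95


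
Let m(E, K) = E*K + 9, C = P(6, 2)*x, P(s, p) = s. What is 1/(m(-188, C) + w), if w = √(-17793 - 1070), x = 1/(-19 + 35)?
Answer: -246/90581 - 4*I*√18863/90581 ≈ -0.0027158 - 0.006065*I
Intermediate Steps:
x = 1/16 ≈ 0.062500
C = 3/8 (C = 6*(1/16) = 3/8 ≈ 0.37500)
m(E, K) = 9 + E*K
w = I*√18863 (w = √(-18863) = I*√18863 ≈ 137.34*I)
1/(m(-188, C) + w) = 1/((9 - 188*3/8) + I*√18863) = 1/((9 - 141/2) + I*√18863) = 1/(-123/2 + I*√18863)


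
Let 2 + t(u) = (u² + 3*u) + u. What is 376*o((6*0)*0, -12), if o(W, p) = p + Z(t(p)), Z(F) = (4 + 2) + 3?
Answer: -1128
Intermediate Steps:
t(u) = -2 + u² + 4*u (t(u) = -2 + ((u² + 3*u) + u) = -2 + (u² + 4*u) = -2 + u² + 4*u)
Z(F) = 9 (Z(F) = 6 + 3 = 9)
o(W, p) = 9 + p (o(W, p) = p + 9 = 9 + p)
376*o((6*0)*0, -12) = 376*(9 - 12) = 376*(-3) = -1128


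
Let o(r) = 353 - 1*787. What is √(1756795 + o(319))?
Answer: √1756361 ≈ 1325.3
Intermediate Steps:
o(r) = -434 (o(r) = 353 - 787 = -434)
√(1756795 + o(319)) = √(1756795 - 434) = √1756361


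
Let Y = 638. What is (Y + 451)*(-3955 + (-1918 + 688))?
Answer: -5646465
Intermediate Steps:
(Y + 451)*(-3955 + (-1918 + 688)) = (638 + 451)*(-3955 + (-1918 + 688)) = 1089*(-3955 - 1230) = 1089*(-5185) = -5646465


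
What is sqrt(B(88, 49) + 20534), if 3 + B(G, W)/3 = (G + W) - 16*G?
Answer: 2*sqrt(4178) ≈ 129.27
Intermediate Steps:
B(G, W) = -9 - 45*G + 3*W (B(G, W) = -9 + 3*((G + W) - 16*G) = -9 + 3*(W - 15*G) = -9 + (-45*G + 3*W) = -9 - 45*G + 3*W)
sqrt(B(88, 49) + 20534) = sqrt((-9 - 45*88 + 3*49) + 20534) = sqrt((-9 - 3960 + 147) + 20534) = sqrt(-3822 + 20534) = sqrt(16712) = 2*sqrt(4178)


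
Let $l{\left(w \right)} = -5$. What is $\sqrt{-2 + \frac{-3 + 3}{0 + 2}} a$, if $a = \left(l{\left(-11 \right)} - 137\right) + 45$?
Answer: $- 97 i \sqrt{2} \approx - 137.18 i$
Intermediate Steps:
$a = -97$ ($a = \left(-5 - 137\right) + 45 = -142 + 45 = -97$)
$\sqrt{-2 + \frac{-3 + 3}{0 + 2}} a = \sqrt{-2 + \frac{-3 + 3}{0 + 2}} \left(-97\right) = \sqrt{-2 + \frac{0}{2}} \left(-97\right) = \sqrt{-2 + 0 \cdot \frac{1}{2}} \left(-97\right) = \sqrt{-2 + 0} \left(-97\right) = \sqrt{-2} \left(-97\right) = i \sqrt{2} \left(-97\right) = - 97 i \sqrt{2}$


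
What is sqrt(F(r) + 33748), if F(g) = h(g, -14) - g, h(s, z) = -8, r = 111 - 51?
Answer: 4*sqrt(2105) ≈ 183.52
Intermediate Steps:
r = 60
F(g) = -8 - g
sqrt(F(r) + 33748) = sqrt((-8 - 1*60) + 33748) = sqrt((-8 - 60) + 33748) = sqrt(-68 + 33748) = sqrt(33680) = 4*sqrt(2105)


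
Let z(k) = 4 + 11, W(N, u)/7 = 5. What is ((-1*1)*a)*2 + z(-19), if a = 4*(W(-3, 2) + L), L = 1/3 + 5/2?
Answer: -863/3 ≈ -287.67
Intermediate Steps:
W(N, u) = 35 (W(N, u) = 7*5 = 35)
z(k) = 15
L = 17/6 (L = 1*(⅓) + 5*(½) = ⅓ + 5/2 = 17/6 ≈ 2.8333)
a = 454/3 (a = 4*(35 + 17/6) = 4*(227/6) = 454/3 ≈ 151.33)
((-1*1)*a)*2 + z(-19) = (-1*1*(454/3))*2 + 15 = -1*454/3*2 + 15 = -454/3*2 + 15 = -908/3 + 15 = -863/3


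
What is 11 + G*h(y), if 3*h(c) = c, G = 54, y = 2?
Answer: 47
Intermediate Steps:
h(c) = c/3
11 + G*h(y) = 11 + 54*((⅓)*2) = 11 + 54*(⅔) = 11 + 36 = 47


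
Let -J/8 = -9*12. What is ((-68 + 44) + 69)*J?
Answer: 38880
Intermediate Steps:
J = 864 (J = -(-72)*12 = -8*(-108) = 864)
((-68 + 44) + 69)*J = ((-68 + 44) + 69)*864 = (-24 + 69)*864 = 45*864 = 38880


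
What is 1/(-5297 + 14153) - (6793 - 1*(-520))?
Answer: -64763927/8856 ≈ -7313.0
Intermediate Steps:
1/(-5297 + 14153) - (6793 - 1*(-520)) = 1/8856 - (6793 + 520) = 1/8856 - 1*7313 = 1/8856 - 7313 = -64763927/8856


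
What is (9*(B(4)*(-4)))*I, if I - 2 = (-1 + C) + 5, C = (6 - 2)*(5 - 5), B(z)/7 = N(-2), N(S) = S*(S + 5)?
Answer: 9072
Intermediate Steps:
N(S) = S*(5 + S)
B(z) = -42 (B(z) = 7*(-2*(5 - 2)) = 7*(-2*3) = 7*(-6) = -42)
C = 0 (C = 4*0 = 0)
I = 6 (I = 2 + ((-1 + 0) + 5) = 2 + (-1 + 5) = 2 + 4 = 6)
(9*(B(4)*(-4)))*I = (9*(-42*(-4)))*6 = (9*168)*6 = 1512*6 = 9072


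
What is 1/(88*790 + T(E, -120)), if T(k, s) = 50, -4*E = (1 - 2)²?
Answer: 1/69570 ≈ 1.4374e-5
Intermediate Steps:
E = -¼ (E = -(1 - 2)²/4 = -¼*(-1)² = -¼*1 = -¼ ≈ -0.25000)
1/(88*790 + T(E, -120)) = 1/(88*790 + 50) = 1/(69520 + 50) = 1/69570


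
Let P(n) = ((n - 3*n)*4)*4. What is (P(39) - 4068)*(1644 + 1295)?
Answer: -15623724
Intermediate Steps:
P(n) = -32*n (P(n) = (-2*n*4)*4 = -8*n*4 = -32*n)
(P(39) - 4068)*(1644 + 1295) = (-32*39 - 4068)*(1644 + 1295) = (-1248 - 4068)*2939 = -5316*2939 = -15623724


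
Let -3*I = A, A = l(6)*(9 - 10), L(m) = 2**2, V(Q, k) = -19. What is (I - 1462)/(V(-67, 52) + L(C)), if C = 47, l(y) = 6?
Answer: 292/3 ≈ 97.333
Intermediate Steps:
L(m) = 4
A = -6 (A = 6*(9 - 10) = 6*(-1) = -6)
I = 2 (I = -1/3*(-6) = 2)
(I - 1462)/(V(-67, 52) + L(C)) = (2 - 1462)/(-19 + 4) = -1460/(-15) = -1460*(-1/15) = 292/3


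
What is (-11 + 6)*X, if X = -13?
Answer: 65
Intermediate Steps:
(-11 + 6)*X = (-11 + 6)*(-13) = -5*(-13) = 65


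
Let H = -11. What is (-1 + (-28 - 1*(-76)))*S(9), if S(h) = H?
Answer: -517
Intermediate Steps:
S(h) = -11
(-1 + (-28 - 1*(-76)))*S(9) = (-1 + (-28 - 1*(-76)))*(-11) = (-1 + (-28 + 76))*(-11) = (-1 + 48)*(-11) = 47*(-11) = -517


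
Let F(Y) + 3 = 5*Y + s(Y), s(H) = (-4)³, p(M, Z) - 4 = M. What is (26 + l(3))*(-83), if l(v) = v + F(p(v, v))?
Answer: 249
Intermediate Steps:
p(M, Z) = 4 + M
s(H) = -64
F(Y) = -67 + 5*Y (F(Y) = -3 + (5*Y - 64) = -3 + (-64 + 5*Y) = -67 + 5*Y)
l(v) = -47 + 6*v (l(v) = v + (-67 + 5*(4 + v)) = v + (-67 + (20 + 5*v)) = v + (-47 + 5*v) = -47 + 6*v)
(26 + l(3))*(-83) = (26 + (-47 + 6*3))*(-83) = (26 + (-47 + 18))*(-83) = (26 - 29)*(-83) = -3*(-83) = 249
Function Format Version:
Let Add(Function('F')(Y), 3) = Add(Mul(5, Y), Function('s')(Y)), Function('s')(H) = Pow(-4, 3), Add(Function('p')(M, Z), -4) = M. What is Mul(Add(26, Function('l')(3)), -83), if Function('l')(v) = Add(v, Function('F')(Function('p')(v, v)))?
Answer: 249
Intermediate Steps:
Function('p')(M, Z) = Add(4, M)
Function('s')(H) = -64
Function('F')(Y) = Add(-67, Mul(5, Y)) (Function('F')(Y) = Add(-3, Add(Mul(5, Y), -64)) = Add(-3, Add(-64, Mul(5, Y))) = Add(-67, Mul(5, Y)))
Function('l')(v) = Add(-47, Mul(6, v)) (Function('l')(v) = Add(v, Add(-67, Mul(5, Add(4, v)))) = Add(v, Add(-67, Add(20, Mul(5, v)))) = Add(v, Add(-47, Mul(5, v))) = Add(-47, Mul(6, v)))
Mul(Add(26, Function('l')(3)), -83) = Mul(Add(26, Add(-47, Mul(6, 3))), -83) = Mul(Add(26, Add(-47, 18)), -83) = Mul(Add(26, -29), -83) = Mul(-3, -83) = 249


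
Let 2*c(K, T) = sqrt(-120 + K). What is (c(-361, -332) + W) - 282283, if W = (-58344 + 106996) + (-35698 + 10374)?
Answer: -258955 + I*sqrt(481)/2 ≈ -2.5896e+5 + 10.966*I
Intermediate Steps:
W = 23328 (W = 48652 - 25324 = 23328)
c(K, T) = sqrt(-120 + K)/2
(c(-361, -332) + W) - 282283 = (sqrt(-120 - 361)/2 + 23328) - 282283 = (sqrt(-481)/2 + 23328) - 282283 = ((I*sqrt(481))/2 + 23328) - 282283 = (I*sqrt(481)/2 + 23328) - 282283 = (23328 + I*sqrt(481)/2) - 282283 = -258955 + I*sqrt(481)/2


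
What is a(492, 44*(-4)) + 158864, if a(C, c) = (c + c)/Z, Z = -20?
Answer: 794408/5 ≈ 1.5888e+5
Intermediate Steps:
a(C, c) = -c/10 (a(C, c) = (c + c)/(-20) = (2*c)*(-1/20) = -c/10)
a(492, 44*(-4)) + 158864 = -22*(-4)/5 + 158864 = -⅒*(-176) + 158864 = 88/5 + 158864 = 794408/5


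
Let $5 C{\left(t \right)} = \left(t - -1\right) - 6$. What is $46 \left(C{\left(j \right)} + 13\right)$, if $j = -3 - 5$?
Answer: $\frac{2392}{5} \approx 478.4$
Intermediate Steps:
$j = -8$ ($j = -3 - 5 = -8$)
$C{\left(t \right)} = -1 + \frac{t}{5}$ ($C{\left(t \right)} = \frac{\left(t - -1\right) - 6}{5} = \frac{\left(t + 1\right) - 6}{5} = \frac{\left(1 + t\right) - 6}{5} = \frac{-5 + t}{5} = -1 + \frac{t}{5}$)
$46 \left(C{\left(j \right)} + 13\right) = 46 \left(\left(-1 + \frac{1}{5} \left(-8\right)\right) + 13\right) = 46 \left(\left(-1 - \frac{8}{5}\right) + 13\right) = 46 \left(- \frac{13}{5} + 13\right) = 46 \cdot \frac{52}{5} = \frac{2392}{5}$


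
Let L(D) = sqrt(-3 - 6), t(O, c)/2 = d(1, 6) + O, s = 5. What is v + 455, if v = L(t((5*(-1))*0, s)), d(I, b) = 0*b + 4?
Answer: 455 + 3*I ≈ 455.0 + 3.0*I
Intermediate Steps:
d(I, b) = 4 (d(I, b) = 0 + 4 = 4)
t(O, c) = 8 + 2*O (t(O, c) = 2*(4 + O) = 8 + 2*O)
L(D) = 3*I (L(D) = sqrt(-9) = 3*I)
v = 3*I ≈ 3.0*I
v + 455 = 3*I + 455 = 455 + 3*I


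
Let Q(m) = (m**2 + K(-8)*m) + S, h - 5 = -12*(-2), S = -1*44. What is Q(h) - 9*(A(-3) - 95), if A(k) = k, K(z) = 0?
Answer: 1679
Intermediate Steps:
S = -44
h = 29 (h = 5 - 12*(-2) = 5 + 24 = 29)
Q(m) = -44 + m**2 (Q(m) = (m**2 + 0*m) - 44 = (m**2 + 0) - 44 = m**2 - 44 = -44 + m**2)
Q(h) - 9*(A(-3) - 95) = (-44 + 29**2) - 9*(-3 - 95) = (-44 + 841) - 9*(-98) = 797 + 882 = 1679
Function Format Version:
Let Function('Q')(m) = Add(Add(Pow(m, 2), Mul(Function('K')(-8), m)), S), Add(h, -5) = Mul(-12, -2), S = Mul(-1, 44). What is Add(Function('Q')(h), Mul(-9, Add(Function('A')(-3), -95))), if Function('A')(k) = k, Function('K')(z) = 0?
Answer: 1679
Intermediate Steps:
S = -44
h = 29 (h = Add(5, Mul(-12, -2)) = Add(5, 24) = 29)
Function('Q')(m) = Add(-44, Pow(m, 2)) (Function('Q')(m) = Add(Add(Pow(m, 2), Mul(0, m)), -44) = Add(Add(Pow(m, 2), 0), -44) = Add(Pow(m, 2), -44) = Add(-44, Pow(m, 2)))
Add(Function('Q')(h), Mul(-9, Add(Function('A')(-3), -95))) = Add(Add(-44, Pow(29, 2)), Mul(-9, Add(-3, -95))) = Add(Add(-44, 841), Mul(-9, -98)) = Add(797, 882) = 1679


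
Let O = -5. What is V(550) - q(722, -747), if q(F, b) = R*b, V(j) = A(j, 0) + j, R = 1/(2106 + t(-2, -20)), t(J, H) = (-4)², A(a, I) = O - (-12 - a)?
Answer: 2349801/2122 ≈ 1107.4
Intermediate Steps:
A(a, I) = 7 + a (A(a, I) = -5 - (-12 - a) = -5 + (12 + a) = 7 + a)
t(J, H) = 16
R = 1/2122 (R = 1/(2106 + 16) = 1/2122 ≈ 0.00047125)
V(j) = 7 + 2*j (V(j) = (7 + j) + j = 7 + 2*j)
q(F, b) = b/2122
V(550) - q(722, -747) = (7 + 2*550) - (-747)/2122 = (7 + 1100) - 1*(-747/2122) = 1107 + 747/2122 = 2349801/2122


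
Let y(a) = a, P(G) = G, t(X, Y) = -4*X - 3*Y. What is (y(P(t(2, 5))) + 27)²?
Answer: 16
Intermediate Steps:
(y(P(t(2, 5))) + 27)² = ((-4*2 - 3*5) + 27)² = ((-8 - 15) + 27)² = (-23 + 27)² = 4² = 16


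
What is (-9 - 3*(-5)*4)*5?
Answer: 255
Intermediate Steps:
(-9 - 3*(-5)*4)*5 = (-9 + 15*4)*5 = (-9 + 60)*5 = 51*5 = 255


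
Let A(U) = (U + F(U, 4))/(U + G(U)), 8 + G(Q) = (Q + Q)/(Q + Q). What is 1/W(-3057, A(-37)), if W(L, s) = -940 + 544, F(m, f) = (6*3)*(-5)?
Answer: -1/396 ≈ -0.0025253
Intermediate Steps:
F(m, f) = -90 (F(m, f) = 18*(-5) = -90)
G(Q) = -7 (G(Q) = -8 + (Q + Q)/(Q + Q) = -8 + (2*Q)/((2*Q)) = -8 + (2*Q)*(1/(2*Q)) = -8 + 1 = -7)
A(U) = (-90 + U)/(-7 + U) (A(U) = (U - 90)/(U - 7) = (-90 + U)/(-7 + U))
W(L, s) = -396
1/W(-3057, A(-37)) = 1/(-396) = -1/396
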